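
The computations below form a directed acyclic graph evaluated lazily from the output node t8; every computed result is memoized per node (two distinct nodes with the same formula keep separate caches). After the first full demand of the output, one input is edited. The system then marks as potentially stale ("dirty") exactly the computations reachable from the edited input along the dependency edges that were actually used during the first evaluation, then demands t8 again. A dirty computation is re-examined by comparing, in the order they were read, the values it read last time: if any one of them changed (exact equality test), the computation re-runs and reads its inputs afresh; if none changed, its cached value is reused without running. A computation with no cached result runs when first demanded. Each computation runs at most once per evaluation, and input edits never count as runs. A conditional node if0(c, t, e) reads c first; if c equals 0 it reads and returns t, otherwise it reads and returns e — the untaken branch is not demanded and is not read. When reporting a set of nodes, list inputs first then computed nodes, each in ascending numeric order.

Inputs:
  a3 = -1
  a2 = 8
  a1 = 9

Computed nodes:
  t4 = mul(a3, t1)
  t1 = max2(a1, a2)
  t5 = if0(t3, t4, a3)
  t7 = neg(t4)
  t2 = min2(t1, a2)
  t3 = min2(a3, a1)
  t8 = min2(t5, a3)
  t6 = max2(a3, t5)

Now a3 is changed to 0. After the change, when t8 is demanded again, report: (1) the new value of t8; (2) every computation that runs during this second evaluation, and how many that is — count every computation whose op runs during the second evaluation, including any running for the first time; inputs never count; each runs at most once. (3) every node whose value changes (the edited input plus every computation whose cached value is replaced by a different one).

Demanding t8 again yields 0.
5 computations run: t1, t3, t4, t5, t8.
The nodes whose values change: a3, t3, t5, t8.
Note the branch switch — t1, t4 had no cache and run now for the first time.

First demand of the output computes:
  t3 = min2(-1, 9) = -1
  t5 = if0(t3=-1 -> else branch a3) = -1
  t8 = min2(-1, -1) = -1

After the edit, cleaning proceeds:
  t1: had never run; runs now, result 9.
  t3: a read changed (a3 -1->0) — executes, giving 0.
  t4: had never run; runs now, result 0.
  t5: a read changed (t3 -1->0; a3 -1->0) — executes, giving 0.
  t8: a read changed (t5 -1->0; a3 -1->0) — executes, giving 0.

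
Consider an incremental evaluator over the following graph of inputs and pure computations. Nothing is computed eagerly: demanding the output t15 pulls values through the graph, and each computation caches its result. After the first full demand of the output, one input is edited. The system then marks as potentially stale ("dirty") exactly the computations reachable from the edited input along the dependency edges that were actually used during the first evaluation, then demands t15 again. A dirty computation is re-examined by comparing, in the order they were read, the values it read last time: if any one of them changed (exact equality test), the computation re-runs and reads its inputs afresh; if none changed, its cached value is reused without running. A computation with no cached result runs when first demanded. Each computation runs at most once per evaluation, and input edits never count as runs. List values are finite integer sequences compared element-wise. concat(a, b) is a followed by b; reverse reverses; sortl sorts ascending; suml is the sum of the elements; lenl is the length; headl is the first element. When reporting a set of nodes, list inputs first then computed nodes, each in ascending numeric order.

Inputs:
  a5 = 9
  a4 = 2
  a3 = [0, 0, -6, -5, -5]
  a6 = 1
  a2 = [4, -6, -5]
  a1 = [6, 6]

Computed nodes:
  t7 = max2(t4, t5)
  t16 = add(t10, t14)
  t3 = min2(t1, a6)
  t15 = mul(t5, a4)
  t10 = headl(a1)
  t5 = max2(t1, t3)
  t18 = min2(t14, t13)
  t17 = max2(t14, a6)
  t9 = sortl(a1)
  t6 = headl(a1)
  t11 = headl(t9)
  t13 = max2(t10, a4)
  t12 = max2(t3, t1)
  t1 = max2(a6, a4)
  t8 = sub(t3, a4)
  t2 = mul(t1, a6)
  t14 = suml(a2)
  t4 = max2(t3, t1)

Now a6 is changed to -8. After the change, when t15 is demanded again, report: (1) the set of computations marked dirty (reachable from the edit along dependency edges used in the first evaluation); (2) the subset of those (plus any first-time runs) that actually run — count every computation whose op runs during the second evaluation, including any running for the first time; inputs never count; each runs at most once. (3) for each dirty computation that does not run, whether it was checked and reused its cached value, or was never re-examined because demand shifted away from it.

Dirty set: t1, t3, t5, t15.
Run set: t1, t3, t5 (3 run).
Re-examined without running (cache reused): t15.
The important point: at t15 every value read last time is unchanged, so the dirty flag clears without a run.

Initial pass — values computed on the first demand:
  t1 = max2(1, 2) = 2
  t3 = min2(2, 1) = 1
  t5 = max2(2, 1) = 2
  t15 = mul(2, 2) = 4

Second demand — change propagation:
  t1: re-runs because a6 1->-8; new result 2 (unchanged).
  t3: re-runs because a6 1->-8; new result -8.
  t5: re-runs because t3 1->-8; new result 2 (unchanged).
  t15: re-examined; everything it read last time is the same (t5 unchanged, a4 unchanged) — cache 4 kept, no run.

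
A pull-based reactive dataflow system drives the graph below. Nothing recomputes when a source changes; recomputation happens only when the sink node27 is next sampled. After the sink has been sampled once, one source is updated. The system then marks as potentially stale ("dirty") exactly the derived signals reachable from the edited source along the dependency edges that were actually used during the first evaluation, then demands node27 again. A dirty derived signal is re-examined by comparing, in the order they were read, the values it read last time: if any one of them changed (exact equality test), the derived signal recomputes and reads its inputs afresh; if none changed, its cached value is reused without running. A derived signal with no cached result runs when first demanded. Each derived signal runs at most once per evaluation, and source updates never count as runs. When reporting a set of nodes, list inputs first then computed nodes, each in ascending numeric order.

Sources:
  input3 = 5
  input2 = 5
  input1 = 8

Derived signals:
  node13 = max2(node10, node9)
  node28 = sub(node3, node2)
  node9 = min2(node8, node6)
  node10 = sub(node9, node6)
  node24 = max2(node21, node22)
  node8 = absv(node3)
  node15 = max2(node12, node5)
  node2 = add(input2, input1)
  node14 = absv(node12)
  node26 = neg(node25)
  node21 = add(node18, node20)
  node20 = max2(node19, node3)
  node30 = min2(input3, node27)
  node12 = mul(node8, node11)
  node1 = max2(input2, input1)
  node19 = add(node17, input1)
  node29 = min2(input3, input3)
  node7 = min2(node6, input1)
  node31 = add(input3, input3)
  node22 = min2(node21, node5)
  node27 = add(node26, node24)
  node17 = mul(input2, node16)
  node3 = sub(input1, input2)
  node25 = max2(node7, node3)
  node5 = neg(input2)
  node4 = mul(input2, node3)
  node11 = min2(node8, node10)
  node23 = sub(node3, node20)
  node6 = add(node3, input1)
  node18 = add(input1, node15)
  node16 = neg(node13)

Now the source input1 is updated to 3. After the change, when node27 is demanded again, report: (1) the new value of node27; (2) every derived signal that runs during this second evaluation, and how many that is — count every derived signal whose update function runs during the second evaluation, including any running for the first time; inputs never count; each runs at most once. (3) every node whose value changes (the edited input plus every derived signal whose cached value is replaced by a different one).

First evaluation (everything demanded from the output):
  node3 = sub(8, 5) = 3
  node5 = neg(5) = -5
  node6 = add(3, 8) = 11
  node7 = min2(11, 8) = 8
  node8 = absv(3) = 3
  node9 = min2(3, 11) = 3
  node10 = sub(3, 11) = -8
  node11 = min2(3, -8) = -8
  node12 = mul(3, -8) = -24
  node13 = max2(-8, 3) = 3
  node15 = max2(-24, -5) = -5
  node16 = neg(3) = -3
  node17 = mul(5, -3) = -15
  node18 = add(8, -5) = 3
  node19 = add(-15, 8) = -7
  node20 = max2(-7, 3) = 3
  node21 = add(3, 3) = 6
  node22 = min2(6, -5) = -5
  node24 = max2(6, -5) = 6
  node25 = max2(8, 3) = 8
  node26 = neg(8) = -8
  node27 = add(-8, 6) = -2

Propagation after the edit:
  node3: runs — input1 8->3; result -2.
  node6: runs — node3 3->-2; input1 8->3; result 1.
  node7: runs — node6 11->1; input1 8->3; result 1.
  node8: runs — node3 3->-2; result 2.
  node9: runs — node8 3->2; node6 11->1; result 1.
  node10: runs — node9 3->1; node6 11->1; result 0.
  node11: runs — node8 3->2; node10 -8->0; result 0.
  node12: runs — node8 3->2; node11 -8->0; result 0.
  node13: runs — node10 -8->0; node9 3->1; result 1.
  node15: runs — node12 -24->0; result 0.
  node16: runs — node13 3->1; result -1.
  node17: runs — node16 -3->-1; result -5.
  node18: runs — input1 8->3; node15 -5->0; result 3 (same value as before).
  node19: runs — node17 -15->-5; input1 8->3; result -2.
  node20: runs — node19 -7->-2; node3 3->-2; result -2.
  node21: runs — node20 3->-2; result 1.
  node22: runs — node21 6->1; result -5 (same value as before).
  node24: runs — node21 6->1; result 1.
  node25: runs — node7 8->1; node3 3->-2; result 1.
  node26: runs — node25 8->1; result -1.
  node27: runs — node26 -8->-1; node24 6->1; result 0.

New value of node27: 0.
Derived signals that run: node3, node6, node7, node8, node9, node10, node11, node12, node13, node15, node16, node17, node18, node19, node20, node21, node22, node24, node25, node26, node27 — 21 in total.
Values that change: input1, node3, node6, node7, node8, node9, node10, node11, node12, node13, node15, node16, node17, node19, node20, node21, node24, node25, node26, node27.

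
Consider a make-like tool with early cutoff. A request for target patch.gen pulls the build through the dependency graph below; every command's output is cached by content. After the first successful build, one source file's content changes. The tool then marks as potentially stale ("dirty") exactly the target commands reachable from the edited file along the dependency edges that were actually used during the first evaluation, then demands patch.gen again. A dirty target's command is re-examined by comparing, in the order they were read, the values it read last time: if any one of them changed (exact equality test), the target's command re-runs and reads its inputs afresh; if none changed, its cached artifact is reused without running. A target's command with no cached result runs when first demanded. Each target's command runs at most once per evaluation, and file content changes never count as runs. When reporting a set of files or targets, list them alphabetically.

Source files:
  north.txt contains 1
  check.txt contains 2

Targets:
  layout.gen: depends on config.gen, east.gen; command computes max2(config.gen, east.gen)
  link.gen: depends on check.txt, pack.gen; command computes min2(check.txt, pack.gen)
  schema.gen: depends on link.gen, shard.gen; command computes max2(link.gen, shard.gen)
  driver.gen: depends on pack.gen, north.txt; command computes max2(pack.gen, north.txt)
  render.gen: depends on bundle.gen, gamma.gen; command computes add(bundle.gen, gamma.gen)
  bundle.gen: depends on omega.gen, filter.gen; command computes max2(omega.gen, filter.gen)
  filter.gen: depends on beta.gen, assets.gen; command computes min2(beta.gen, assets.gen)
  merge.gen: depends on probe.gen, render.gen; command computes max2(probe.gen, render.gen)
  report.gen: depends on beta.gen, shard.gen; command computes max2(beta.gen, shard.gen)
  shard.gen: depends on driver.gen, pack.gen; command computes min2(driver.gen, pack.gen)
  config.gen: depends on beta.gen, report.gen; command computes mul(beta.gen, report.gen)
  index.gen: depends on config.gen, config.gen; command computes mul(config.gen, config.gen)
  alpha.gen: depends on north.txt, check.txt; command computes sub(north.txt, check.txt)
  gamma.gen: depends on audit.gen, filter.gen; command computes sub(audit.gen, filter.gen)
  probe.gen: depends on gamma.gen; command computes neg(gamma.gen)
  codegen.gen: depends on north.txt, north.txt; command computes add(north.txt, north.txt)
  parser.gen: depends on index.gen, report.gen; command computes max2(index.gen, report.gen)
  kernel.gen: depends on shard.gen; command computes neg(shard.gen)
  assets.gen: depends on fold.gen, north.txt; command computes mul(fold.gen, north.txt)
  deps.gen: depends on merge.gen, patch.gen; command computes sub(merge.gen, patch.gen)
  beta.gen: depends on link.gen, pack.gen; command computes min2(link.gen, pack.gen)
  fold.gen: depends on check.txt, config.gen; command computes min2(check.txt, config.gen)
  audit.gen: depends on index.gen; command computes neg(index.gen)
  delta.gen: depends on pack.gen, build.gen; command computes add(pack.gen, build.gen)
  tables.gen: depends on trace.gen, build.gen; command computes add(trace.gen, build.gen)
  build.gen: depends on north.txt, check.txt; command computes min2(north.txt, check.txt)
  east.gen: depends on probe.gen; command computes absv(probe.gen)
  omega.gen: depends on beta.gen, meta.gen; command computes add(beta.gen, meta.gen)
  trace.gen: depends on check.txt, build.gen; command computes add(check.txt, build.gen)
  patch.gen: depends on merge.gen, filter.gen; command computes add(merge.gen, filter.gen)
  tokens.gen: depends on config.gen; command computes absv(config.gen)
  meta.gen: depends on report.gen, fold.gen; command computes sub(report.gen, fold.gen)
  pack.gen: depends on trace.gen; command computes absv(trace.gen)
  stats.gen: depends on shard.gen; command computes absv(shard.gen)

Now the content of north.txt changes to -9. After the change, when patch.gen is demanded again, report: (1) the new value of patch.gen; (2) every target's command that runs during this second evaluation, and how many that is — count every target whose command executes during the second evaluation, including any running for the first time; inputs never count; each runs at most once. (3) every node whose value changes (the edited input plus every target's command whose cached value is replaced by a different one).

First demand of the output computes:
  build.gen = min2(1, 2) = 1
  trace.gen = add(2, 1) = 3
  pack.gen = absv(3) = 3
  driver.gen = max2(3, 1) = 3
  link.gen = min2(2, 3) = 2
  beta.gen = min2(2, 3) = 2
  shard.gen = min2(3, 3) = 3
  report.gen = max2(2, 3) = 3
  config.gen = mul(2, 3) = 6
  fold.gen = min2(2, 6) = 2
  assets.gen = mul(2, 1) = 2
  filter.gen = min2(2, 2) = 2
  index.gen = mul(6, 6) = 36
  audit.gen = neg(36) = -36
  gamma.gen = sub(-36, 2) = -38
  meta.gen = sub(3, 2) = 1
  omega.gen = add(2, 1) = 3
  bundle.gen = max2(3, 2) = 3
  probe.gen = neg(-38) = 38
  render.gen = add(3, -38) = -35
  merge.gen = max2(38, -35) = 38
  patch.gen = add(38, 2) = 40

After the edit, cleaning proceeds:
  build.gen: a read changed (north.txt 1->-9) — executes, giving -9.
  trace.gen: a read changed (build.gen 1->-9) — executes, giving -7.
  pack.gen: a read changed (trace.gen 3->-7) — executes, giving 7.
  driver.gen: a read changed (pack.gen 3->7; north.txt 1->-9) — executes, giving 7.
  link.gen: a read changed (pack.gen 3->7) — executes, giving 2 — identical to its old value.
  beta.gen: a read changed (pack.gen 3->7) — executes, giving 2 — identical to its old value.
  shard.gen: a read changed (driver.gen 3->7; pack.gen 3->7) — executes, giving 7.
  report.gen: a read changed (shard.gen 3->7) — executes, giving 7.
  config.gen: a read changed (report.gen 3->7) — executes, giving 14.
  fold.gen: a read changed (config.gen 6->14) — executes, giving 2 — identical to its old value.
  assets.gen: a read changed (north.txt 1->-9) — executes, giving -18.
  filter.gen: a read changed (assets.gen 2->-18) — executes, giving -18.
  index.gen: a read changed (config.gen 6->14; config.gen 6->14) — executes, giving 196.
  audit.gen: a read changed (index.gen 36->196) — executes, giving -196.
  gamma.gen: a read changed (audit.gen -36->-196; filter.gen 2->-18) — executes, giving -178.
  meta.gen: a read changed (report.gen 3->7) — executes, giving 5.
  omega.gen: a read changed (meta.gen 1->5) — executes, giving 7.
  bundle.gen: a read changed (omega.gen 3->7; filter.gen 2->-18) — executes, giving 7.
  probe.gen: a read changed (gamma.gen -38->-178) — executes, giving 178.
  render.gen: a read changed (bundle.gen 3->7; gamma.gen -38->-178) — executes, giving -171.
  merge.gen: a read changed (probe.gen 38->178; render.gen -35->-171) — executes, giving 178.
  patch.gen: a read changed (merge.gen 38->178; filter.gen 2->-18) — executes, giving 160.

Demanding patch.gen again yields 160.
22 target commands run: assets.gen, audit.gen, beta.gen, build.gen, bundle.gen, config.gen, driver.gen, filter.gen, fold.gen, gamma.gen, index.gen, link.gen, merge.gen, meta.gen, omega.gen, pack.gen, patch.gen, probe.gen, render.gen, report.gen, shard.gen, trace.gen.
The nodes whose values change: assets.gen, audit.gen, build.gen, bundle.gen, config.gen, driver.gen, filter.gen, gamma.gen, index.gen, merge.gen, meta.gen, north.txt, omega.gen, pack.gen, patch.gen, probe.gen, render.gen, report.gen, shard.gen, trace.gen.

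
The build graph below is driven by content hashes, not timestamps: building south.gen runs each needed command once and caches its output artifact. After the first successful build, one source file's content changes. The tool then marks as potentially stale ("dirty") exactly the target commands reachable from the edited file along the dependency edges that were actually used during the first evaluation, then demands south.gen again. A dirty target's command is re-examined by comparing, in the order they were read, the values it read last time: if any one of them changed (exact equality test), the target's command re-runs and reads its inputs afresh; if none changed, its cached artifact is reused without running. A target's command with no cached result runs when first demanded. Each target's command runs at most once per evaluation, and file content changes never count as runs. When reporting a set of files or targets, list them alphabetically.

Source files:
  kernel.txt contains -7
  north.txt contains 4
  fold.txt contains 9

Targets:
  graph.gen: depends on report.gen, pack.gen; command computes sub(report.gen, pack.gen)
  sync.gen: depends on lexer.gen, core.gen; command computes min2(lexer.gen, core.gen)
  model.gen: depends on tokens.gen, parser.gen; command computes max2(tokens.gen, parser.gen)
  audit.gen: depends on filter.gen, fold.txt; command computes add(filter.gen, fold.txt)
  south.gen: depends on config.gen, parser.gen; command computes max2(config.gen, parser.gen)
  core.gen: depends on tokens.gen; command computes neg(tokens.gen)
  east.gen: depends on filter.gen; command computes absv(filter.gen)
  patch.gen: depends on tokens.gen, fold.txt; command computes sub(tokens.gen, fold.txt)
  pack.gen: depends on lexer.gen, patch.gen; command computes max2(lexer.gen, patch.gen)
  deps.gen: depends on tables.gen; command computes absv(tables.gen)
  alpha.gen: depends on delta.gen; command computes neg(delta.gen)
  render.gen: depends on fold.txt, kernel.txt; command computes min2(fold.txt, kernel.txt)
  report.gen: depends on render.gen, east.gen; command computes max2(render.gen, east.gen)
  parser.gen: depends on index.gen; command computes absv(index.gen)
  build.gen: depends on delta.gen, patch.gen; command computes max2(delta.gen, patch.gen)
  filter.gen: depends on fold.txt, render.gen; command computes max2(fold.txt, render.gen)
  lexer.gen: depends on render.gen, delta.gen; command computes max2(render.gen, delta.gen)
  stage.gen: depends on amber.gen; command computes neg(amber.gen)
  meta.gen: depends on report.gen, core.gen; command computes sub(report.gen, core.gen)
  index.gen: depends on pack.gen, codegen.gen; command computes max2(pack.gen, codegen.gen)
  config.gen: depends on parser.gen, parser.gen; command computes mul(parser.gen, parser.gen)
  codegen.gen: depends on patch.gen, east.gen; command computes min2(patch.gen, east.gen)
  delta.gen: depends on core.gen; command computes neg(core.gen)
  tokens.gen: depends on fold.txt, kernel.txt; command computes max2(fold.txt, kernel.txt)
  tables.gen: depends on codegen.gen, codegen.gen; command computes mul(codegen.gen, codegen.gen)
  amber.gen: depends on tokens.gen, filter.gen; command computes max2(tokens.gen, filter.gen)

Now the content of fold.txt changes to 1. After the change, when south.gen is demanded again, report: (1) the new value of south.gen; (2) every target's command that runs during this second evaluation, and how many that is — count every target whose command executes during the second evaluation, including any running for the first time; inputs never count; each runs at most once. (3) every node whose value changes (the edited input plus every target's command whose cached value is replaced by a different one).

Initial pass — values computed on the first demand:
  render.gen = min2(9, -7) = -7
  filter.gen = max2(9, -7) = 9
  east.gen = absv(9) = 9
  tokens.gen = max2(9, -7) = 9
  core.gen = neg(9) = -9
  delta.gen = neg(-9) = 9
  lexer.gen = max2(-7, 9) = 9
  patch.gen = sub(9, 9) = 0
  codegen.gen = min2(0, 9) = 0
  pack.gen = max2(9, 0) = 9
  index.gen = max2(9, 0) = 9
  parser.gen = absv(9) = 9
  config.gen = mul(9, 9) = 81
  south.gen = max2(81, 9) = 81

Second demand — change propagation:
  render.gen: re-runs because fold.txt 9->1; new result -7 (unchanged).
  filter.gen: re-runs because fold.txt 9->1; new result 1.
  east.gen: re-runs because filter.gen 9->1; new result 1.
  tokens.gen: re-runs because fold.txt 9->1; new result 1.
  core.gen: re-runs because tokens.gen 9->1; new result -1.
  delta.gen: re-runs because core.gen -9->-1; new result 1.
  lexer.gen: re-runs because delta.gen 9->1; new result 1.
  patch.gen: re-runs because tokens.gen 9->1; fold.txt 9->1; new result 0 (unchanged).
  codegen.gen: re-runs because east.gen 9->1; new result 0 (unchanged).
  pack.gen: re-runs because lexer.gen 9->1; new result 1.
  index.gen: re-runs because pack.gen 9->1; new result 1.
  parser.gen: re-runs because index.gen 9->1; new result 1.
  config.gen: re-runs because parser.gen 9->1; parser.gen 9->1; new result 1.
  south.gen: re-runs because config.gen 81->1; parser.gen 9->1; new result 1.

south.gen now evaluates to 1.
Run set: codegen.gen, config.gen, core.gen, delta.gen, east.gen, filter.gen, index.gen, lexer.gen, pack.gen, parser.gen, patch.gen, render.gen, south.gen, tokens.gen (14 run).
Changed values: config.gen, core.gen, delta.gen, east.gen, filter.gen, fold.txt, index.gen, lexer.gen, pack.gen, parser.gen, south.gen, tokens.gen.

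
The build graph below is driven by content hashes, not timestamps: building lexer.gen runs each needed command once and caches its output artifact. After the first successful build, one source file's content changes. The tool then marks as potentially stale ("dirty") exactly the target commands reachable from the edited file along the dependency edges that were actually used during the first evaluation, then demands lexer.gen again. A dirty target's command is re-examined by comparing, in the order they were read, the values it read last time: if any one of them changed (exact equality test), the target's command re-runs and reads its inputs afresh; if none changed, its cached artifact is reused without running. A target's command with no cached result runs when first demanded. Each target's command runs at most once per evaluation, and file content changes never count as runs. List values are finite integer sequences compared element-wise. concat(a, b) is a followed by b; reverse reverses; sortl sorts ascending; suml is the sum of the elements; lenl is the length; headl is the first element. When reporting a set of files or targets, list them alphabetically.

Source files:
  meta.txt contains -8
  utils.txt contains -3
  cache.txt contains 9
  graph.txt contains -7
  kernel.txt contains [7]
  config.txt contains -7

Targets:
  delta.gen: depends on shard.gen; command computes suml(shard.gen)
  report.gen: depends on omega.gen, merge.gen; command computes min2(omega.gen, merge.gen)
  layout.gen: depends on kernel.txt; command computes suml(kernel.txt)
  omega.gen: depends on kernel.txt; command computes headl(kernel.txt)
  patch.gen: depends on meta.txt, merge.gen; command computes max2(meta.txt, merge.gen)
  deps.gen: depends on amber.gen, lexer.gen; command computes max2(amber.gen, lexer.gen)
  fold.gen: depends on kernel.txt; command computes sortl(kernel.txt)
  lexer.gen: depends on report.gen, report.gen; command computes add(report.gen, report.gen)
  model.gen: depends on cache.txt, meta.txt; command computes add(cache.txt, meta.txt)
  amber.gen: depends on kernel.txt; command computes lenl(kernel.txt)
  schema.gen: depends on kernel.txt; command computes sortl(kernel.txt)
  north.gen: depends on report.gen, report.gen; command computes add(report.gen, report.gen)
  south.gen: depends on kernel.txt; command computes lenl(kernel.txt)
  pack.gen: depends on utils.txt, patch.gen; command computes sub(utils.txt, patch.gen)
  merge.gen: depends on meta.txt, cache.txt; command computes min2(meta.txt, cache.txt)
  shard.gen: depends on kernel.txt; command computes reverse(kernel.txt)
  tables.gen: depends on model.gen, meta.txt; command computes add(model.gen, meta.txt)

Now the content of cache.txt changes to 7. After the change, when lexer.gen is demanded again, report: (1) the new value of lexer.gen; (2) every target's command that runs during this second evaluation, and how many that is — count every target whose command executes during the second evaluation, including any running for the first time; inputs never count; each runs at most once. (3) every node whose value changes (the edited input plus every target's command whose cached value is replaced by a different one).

lexer.gen now evaluates to -16.
Run set: merge.gen (1 run).
Changed values: cache.txt.
The important point: merge.gen recomputes to an identical value, and the output ends up unchanged.

Initial pass — values computed on the first demand:
  merge.gen = min2(-8, 9) = -8
  omega.gen = headl([7]) = 7
  report.gen = min2(7, -8) = -8
  lexer.gen = add(-8, -8) = -16

Second demand — change propagation:
  merge.gen: re-runs because cache.txt 9->7; new result -8 (unchanged).
  report.gen: re-examined; everything it read last time is the same (omega.gen unchanged, merge.gen unchanged) — cache -8 kept, no run.
  lexer.gen: re-examined; everything it read last time is the same (report.gen unchanged, report.gen unchanged) — cache -16 kept, no run.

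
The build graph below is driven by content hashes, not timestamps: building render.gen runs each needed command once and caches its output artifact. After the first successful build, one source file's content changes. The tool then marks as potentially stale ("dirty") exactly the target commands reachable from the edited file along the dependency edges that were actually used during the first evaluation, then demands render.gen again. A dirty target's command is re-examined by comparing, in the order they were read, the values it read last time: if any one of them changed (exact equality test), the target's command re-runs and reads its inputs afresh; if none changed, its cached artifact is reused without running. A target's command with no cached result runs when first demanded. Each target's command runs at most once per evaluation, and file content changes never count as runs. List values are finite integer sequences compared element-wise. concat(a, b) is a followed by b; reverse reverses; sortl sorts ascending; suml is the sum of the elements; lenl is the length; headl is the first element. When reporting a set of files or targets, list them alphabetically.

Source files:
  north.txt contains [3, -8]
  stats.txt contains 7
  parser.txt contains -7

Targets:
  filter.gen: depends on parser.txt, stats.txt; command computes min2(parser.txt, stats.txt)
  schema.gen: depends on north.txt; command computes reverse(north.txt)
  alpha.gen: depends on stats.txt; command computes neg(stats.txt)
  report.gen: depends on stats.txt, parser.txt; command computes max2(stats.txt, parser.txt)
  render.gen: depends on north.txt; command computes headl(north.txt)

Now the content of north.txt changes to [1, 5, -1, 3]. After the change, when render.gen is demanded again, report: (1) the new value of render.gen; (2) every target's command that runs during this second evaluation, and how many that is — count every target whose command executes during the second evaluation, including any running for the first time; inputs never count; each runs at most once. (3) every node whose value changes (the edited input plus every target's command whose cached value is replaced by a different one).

Initial pass — values computed on the first demand:
  render.gen = headl([3, -8]) = 3

Second demand — change propagation:
  render.gen: re-runs because north.txt [3, -8]->[1, 5, -1, 3]; new result 1.

render.gen now evaluates to 1.
Run set: render.gen (1 run).
Changed values: north.txt, render.gen.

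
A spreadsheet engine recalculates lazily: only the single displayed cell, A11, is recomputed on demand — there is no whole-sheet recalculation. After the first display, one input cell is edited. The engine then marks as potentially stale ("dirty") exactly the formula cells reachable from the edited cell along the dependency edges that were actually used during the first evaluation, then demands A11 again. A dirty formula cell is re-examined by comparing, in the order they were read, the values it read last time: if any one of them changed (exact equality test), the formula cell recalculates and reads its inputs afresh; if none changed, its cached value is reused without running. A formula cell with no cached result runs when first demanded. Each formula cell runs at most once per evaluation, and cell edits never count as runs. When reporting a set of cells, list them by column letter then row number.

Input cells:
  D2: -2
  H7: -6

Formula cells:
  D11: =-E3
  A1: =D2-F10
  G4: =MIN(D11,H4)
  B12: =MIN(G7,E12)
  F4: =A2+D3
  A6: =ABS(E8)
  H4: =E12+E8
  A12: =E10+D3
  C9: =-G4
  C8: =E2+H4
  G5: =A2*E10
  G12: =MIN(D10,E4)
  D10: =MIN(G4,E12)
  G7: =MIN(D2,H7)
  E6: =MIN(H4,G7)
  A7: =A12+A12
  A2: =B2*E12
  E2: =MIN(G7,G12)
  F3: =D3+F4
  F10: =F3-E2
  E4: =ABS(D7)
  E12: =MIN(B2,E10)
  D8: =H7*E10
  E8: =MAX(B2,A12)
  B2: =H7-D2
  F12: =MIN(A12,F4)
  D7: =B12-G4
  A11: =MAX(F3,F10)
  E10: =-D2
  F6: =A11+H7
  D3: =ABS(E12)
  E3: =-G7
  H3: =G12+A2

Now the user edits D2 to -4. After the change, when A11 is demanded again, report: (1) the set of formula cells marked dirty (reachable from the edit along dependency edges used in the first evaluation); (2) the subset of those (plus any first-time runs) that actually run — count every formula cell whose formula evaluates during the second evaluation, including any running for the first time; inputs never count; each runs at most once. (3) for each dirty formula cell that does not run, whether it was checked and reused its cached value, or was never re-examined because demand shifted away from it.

Marked dirty: A2, A11, A12, B2, B12, D3, D7, D10, D11, E2, E3, E4, E8, E10, E12, F3, F4, F10, G4, G7, G12, H4.
Formula cells that run: A2, A11, A12, B2, B12, D3, D10, E8, E10, E12, F3, F4, F10, G4, G7, H4 — 16 in total.
Checked but reused from cache: D7, D11, E2, E3, E4, G12.
Key observation: the cutoff stops propagation at E3 — its inputs' values are unchanged, so it reuses its cache.

First evaluation (everything demanded from the output):
  B2 = -6 - -2 = -4
  E10 = -(-2) = 2
  E12 = MIN(-4, 2) = -4
  A2 = -4 * -4 = 16
  D3 = ABS(-4) = 4
  A12 = 2 + 4 = 6
  E8 = MAX(-4, 6) = 6
  F4 = 16 + 4 = 20
  F3 = 4 + 20 = 24
  G7 = MIN(-2, -6) = -6
  B12 = MIN(-6, -4) = -6
  E3 = -(-6) = 6
  D11 = -(6) = -6
  H4 = -4 + 6 = 2
  G4 = MIN(-6, 2) = -6
  D7 = -6 - -6 = 0
  D10 = MIN(-6, -4) = -6
  E4 = ABS(0) = 0
  G12 = MIN(-6, 0) = -6
  E2 = MIN(-6, -6) = -6
  F10 = 24 - -6 = 30
  A11 = MAX(24, 30) = 30

Propagation after the edit:
  B2: runs — D2 -2->-4; result -2.
  E10: runs — D2 -2->-4; result 4.
  E12: runs — B2 -4->-2; E10 2->4; result -2.
  A2: runs — B2 -4->-2; E12 -4->-2; result 4.
  D3: runs — E12 -4->-2; result 2.
  A12: runs — E10 2->4; D3 4->2; result 6 (same value as before).
  E8: runs — B2 -4->-2; result 6 (same value as before).
  F4: runs — A2 16->4; D3 4->2; result 6.
  F3: runs — D3 4->2; F4 20->6; result 8.
  G7: runs — D2 -2->-4; result -6 (same value as before).
  B12: runs — E12 -4->-2; result -6 (same value as before).
  E3: checked — values it read are unchanged (G7 unchanged); reused cached 6 without running.
  D11: checked — values it read are unchanged (E3 unchanged); reused cached -6 without running.
  H4: runs — E12 -4->-2; result 4.
  G4: runs — H4 2->4; result -6 (same value as before).
  D7: checked — values it read are unchanged (B12 unchanged, G4 unchanged); reused cached 0 without running.
  D10: runs — E12 -4->-2; result -6 (same value as before).
  E4: checked — values it read are unchanged (D7 unchanged); reused cached 0 without running.
  G12: checked — values it read are unchanged (D10 unchanged, E4 unchanged); reused cached -6 without running.
  E2: checked — values it read are unchanged (G7 unchanged, G12 unchanged); reused cached -6 without running.
  F10: runs — F3 24->8; result 14.
  A11: runs — F3 24->8; F10 30->14; result 14.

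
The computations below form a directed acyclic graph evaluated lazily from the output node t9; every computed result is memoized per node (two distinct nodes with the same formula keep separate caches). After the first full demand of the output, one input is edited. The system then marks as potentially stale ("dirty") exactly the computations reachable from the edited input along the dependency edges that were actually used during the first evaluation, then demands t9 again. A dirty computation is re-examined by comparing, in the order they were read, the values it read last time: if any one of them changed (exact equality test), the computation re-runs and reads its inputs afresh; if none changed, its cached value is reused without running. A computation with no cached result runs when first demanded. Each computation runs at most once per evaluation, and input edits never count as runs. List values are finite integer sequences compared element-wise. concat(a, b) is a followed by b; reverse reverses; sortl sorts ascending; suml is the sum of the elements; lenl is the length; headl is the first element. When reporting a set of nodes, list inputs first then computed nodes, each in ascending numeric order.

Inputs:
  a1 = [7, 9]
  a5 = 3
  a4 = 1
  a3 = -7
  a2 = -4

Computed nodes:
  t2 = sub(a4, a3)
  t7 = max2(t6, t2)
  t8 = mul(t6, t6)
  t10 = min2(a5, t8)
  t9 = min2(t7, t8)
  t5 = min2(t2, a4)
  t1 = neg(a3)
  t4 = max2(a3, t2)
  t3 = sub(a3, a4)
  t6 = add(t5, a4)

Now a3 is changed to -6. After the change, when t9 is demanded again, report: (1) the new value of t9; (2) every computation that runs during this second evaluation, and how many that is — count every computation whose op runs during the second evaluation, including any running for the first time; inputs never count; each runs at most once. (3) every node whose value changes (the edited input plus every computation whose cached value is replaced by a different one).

Demanding t9 again yields 4.
4 computations run: t2, t5, t7, t9.
The nodes whose values change: a3, t2, t7.
Note where the cutoff bites: t6 is checked, finds nothing changed, and keeps its cache.

First demand of the output computes:
  t2 = sub(1, -7) = 8
  t5 = min2(8, 1) = 1
  t6 = add(1, 1) = 2
  t7 = max2(2, 8) = 8
  t8 = mul(2, 2) = 4
  t9 = min2(8, 4) = 4

After the edit, cleaning proceeds:
  t2: a read changed (a3 -7->-6) — executes, giving 7.
  t5: a read changed (t2 8->7) — executes, giving 1 — identical to its old value.
  t6: dirty, but its reads are unchanged (t5 unchanged, a4 unchanged); cached 2 stands.
  t7: a read changed (t2 8->7) — executes, giving 7.
  t8: dirty, but its reads are unchanged (t6 unchanged, t6 unchanged); cached 4 stands.
  t9: a read changed (t7 8->7) — executes, giving 4 — identical to its old value.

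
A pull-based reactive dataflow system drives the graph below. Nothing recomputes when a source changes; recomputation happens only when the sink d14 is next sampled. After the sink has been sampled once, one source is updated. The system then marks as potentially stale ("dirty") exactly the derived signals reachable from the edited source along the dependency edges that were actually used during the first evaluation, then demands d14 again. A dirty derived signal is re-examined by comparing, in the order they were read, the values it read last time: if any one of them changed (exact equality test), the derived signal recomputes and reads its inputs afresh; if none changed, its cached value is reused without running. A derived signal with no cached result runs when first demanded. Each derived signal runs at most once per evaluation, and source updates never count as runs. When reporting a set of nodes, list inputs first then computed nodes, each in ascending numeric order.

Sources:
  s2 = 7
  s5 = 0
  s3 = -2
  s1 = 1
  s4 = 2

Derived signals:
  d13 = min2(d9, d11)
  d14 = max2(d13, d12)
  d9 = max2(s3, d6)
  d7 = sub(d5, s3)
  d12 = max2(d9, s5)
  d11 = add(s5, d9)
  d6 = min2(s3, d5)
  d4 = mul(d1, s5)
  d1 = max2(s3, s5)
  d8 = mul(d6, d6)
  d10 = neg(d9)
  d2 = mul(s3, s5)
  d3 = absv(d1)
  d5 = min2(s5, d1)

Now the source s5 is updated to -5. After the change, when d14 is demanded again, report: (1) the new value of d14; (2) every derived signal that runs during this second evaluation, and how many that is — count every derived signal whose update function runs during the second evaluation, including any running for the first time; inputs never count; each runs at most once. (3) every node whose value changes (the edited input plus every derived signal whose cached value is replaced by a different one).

New value of d14: -2.
Derived signals that run: d1, d5, d6, d9, d11, d12, d13, d14 — 8 in total.
Values that change: s5, d1, d5, d6, d11, d12, d13, d14.

First evaluation (everything demanded from the output):
  d1 = max2(-2, 0) = 0
  d5 = min2(0, 0) = 0
  d6 = min2(-2, 0) = -2
  d9 = max2(-2, -2) = -2
  d11 = add(0, -2) = -2
  d12 = max2(-2, 0) = 0
  d13 = min2(-2, -2) = -2
  d14 = max2(-2, 0) = 0

Propagation after the edit:
  d1: runs — s5 0->-5; result -2.
  d5: runs — s5 0->-5; d1 0->-2; result -5.
  d6: runs — d5 0->-5; result -5.
  d9: runs — d6 -2->-5; result -2 (same value as before).
  d11: runs — s5 0->-5; result -7.
  d12: runs — s5 0->-5; result -2.
  d13: runs — d11 -2->-7; result -7.
  d14: runs — d13 -2->-7; d12 0->-2; result -2.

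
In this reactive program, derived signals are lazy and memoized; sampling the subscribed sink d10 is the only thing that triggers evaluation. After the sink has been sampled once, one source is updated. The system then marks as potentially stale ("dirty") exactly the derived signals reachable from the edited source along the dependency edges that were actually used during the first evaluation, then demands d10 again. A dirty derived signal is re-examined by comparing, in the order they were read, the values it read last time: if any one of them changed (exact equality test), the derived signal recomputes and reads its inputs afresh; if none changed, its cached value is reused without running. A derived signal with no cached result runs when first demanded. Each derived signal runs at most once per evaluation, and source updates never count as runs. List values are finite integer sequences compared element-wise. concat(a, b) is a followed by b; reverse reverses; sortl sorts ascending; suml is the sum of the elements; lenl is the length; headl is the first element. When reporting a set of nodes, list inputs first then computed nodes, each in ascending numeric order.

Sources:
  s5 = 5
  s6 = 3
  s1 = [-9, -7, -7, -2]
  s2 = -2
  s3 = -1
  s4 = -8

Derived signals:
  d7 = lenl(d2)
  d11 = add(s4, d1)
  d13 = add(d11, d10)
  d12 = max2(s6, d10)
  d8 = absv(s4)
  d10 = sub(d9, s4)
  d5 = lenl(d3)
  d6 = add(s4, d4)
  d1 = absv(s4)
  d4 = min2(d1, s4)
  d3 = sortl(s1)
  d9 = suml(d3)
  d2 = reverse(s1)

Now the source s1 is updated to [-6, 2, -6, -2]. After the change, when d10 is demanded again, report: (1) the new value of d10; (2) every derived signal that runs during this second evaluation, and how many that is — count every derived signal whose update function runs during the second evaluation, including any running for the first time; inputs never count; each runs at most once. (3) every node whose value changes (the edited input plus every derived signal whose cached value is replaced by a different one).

Demanding d10 again yields -4.
3 derived signals run: d3, d9, d10.
The nodes whose values change: s1, d3, d9, d10.

First demand of the output computes:
  d3 = sortl([-9, -7, -7, -2]) = [-9, -7, -7, -2]
  d9 = suml([-9, -7, -7, -2]) = -25
  d10 = sub(-25, -8) = -17

After the edit, cleaning proceeds:
  d3: a read changed (s1 [-9, -7, -7, -2]->[-6, 2, -6, -2]) — executes, giving [-6, -6, -2, 2].
  d9: a read changed (d3 [-9, -7, -7, -2]->[-6, -6, -2, 2]) — executes, giving -12.
  d10: a read changed (d9 -25->-12) — executes, giving -4.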